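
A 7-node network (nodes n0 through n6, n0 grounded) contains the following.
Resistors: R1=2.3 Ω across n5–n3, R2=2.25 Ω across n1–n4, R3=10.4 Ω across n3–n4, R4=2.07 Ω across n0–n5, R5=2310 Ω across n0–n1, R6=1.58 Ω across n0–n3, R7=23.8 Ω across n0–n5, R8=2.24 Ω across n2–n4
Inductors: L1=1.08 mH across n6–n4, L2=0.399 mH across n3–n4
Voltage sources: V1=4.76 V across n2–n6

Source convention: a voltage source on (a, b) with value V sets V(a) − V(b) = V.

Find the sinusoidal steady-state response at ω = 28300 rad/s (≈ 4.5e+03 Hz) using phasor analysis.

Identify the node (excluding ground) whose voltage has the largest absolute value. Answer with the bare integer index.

6

MNA unknowns: 6 node voltages V₁..V_6 plus 1 source current (V1)
R1: Y=0.4348+0.000j on G[5,3]
R2: Y=0.4444+0.000j on G[1,4]
L1: Y=0.000-0.03272j on G[6,4]
L2: Y=0.000-0.08856j on G[3,4]
R3: Y=0.09615+0.000j on G[3,4]
R4: Y=0.4831+0.000j on G[0,5]
R5: Y=0.0004329+0.000j on G[0,1]
R6: Y=0.6329+0.000j on G[0,3]
R7: Y=0.04202+0.000j on G[0,5]
R8: Y=0.4464+0.000j on G[2,4]
V1: row V2−V6=4.76, i_V1 at 2,6
solve → V1=0.000+0.000j, V2=0.02543-0.3470j, V3=0.000+0.000j, V4=0.000+0.000j, V5=0.000+0.000j, V6=-4.735-0.3470j
aux → i_V1=-0.01135+0.1549j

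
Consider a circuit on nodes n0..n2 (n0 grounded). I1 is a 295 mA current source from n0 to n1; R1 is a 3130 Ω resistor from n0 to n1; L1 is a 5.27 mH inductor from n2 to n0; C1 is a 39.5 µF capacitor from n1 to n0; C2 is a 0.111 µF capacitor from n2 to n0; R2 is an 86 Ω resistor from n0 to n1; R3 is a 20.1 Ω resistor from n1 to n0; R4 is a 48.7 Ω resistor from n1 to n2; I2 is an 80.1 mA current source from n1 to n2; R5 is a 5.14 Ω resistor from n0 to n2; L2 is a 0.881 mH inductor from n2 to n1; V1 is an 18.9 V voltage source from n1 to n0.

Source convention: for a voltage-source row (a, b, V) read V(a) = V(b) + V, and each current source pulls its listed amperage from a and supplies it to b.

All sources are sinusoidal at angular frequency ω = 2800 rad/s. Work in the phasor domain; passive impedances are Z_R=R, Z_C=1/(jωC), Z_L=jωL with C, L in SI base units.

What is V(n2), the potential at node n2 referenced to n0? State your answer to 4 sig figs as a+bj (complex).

MNA unknowns: 2 node voltages V₁..V_2 plus 1 source current (V1)
I1: z[0]−=0.295, z[1]+=0.295
R1: Y=0.0003195+0.000j on G[0,1]
L1: Y=0.000-0.06777j on G[2,0]
C1: Y=0.000+0.1106j on G[1,0]
C2: Y=0.000+0.0003108j on G[2,0]
R2: Y=0.01163+0.000j on G[0,1]
R3: Y=0.04975+0.000j on G[1,0]
R4: Y=0.02053+0.000j on G[1,2]
I2: z[1]−=0.0801, z[2]+=0.0801
R5: Y=0.1946+0.000j on G[0,2]
L2: Y=0.000-0.4054j on G[2,1]
V1: row V1−V0=18.9, i_V1 at 1,0
solve → V1=18.90+0.000j, V2=13.80-5.287j
aux → i_V1=-3.199-0.1310j

13.80-5.287j V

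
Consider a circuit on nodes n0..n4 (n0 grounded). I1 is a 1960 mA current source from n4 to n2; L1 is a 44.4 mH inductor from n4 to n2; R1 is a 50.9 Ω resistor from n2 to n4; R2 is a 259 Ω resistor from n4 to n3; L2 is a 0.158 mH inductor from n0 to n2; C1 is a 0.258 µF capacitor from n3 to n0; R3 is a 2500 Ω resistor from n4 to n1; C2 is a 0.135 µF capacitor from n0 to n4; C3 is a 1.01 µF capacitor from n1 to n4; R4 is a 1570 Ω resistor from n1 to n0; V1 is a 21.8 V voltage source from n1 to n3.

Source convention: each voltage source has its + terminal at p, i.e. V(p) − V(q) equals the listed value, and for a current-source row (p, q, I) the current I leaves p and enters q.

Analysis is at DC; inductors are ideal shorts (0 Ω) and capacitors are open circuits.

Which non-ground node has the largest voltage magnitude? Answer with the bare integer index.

Apply KCL at each of the 4 non-ground nodes and solve the resulting linear system.
Node n1: branches {R3, C3, R4, V1} → V_1 = 17.18
Node n2: branches {I1, L1, R1, L2} → V_2 = 0.000
Node n3: branches {R2, C1, V1} → V_3 = -4.615
Node n4: branches {I1, L1, R1, R2, R3, C2, C3} → V_4 = 0.000
Source currents: i(L1)=-1.971, i(L2)=0.01095, i(V1)=-0.01782

1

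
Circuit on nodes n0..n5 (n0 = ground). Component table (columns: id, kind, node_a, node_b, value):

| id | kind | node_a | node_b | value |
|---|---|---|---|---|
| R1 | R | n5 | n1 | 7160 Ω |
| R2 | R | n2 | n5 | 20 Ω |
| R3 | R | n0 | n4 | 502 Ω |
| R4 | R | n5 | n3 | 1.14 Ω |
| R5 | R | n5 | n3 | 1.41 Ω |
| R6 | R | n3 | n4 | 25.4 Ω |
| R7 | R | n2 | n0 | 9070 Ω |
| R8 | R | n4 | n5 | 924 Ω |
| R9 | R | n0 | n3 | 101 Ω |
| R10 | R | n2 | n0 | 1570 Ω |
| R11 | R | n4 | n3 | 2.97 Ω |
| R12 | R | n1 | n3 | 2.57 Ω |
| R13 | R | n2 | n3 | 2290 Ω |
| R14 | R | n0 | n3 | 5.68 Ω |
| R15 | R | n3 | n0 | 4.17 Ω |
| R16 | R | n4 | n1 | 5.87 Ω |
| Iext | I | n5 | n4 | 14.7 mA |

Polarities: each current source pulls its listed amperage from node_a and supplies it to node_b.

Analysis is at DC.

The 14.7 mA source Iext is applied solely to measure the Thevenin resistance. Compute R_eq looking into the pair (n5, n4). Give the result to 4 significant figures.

Element admittances at DC:
  Y(R1) = 0.0001397 S between n5,n1
  Y(R2) = 0.05000 S between n2,n5
  Y(R3) = 0.001992 S between n0,n4
  Y(R4) = 0.8772 S between n5,n3
  Y(R5) = 0.7092 S between n5,n3
  Y(R6) = 0.03937 S between n3,n4
  Y(R7) = 0.0001103 S between n2,n0
  Y(R8) = 0.001082 S between n4,n5
  Y(R9) = 0.009901 S between n0,n3
  Y(R10) = 0.0006369 S between n2,n0
  Y(R11) = 0.3367 S between n4,n3
  Y(R12) = 0.3891 S between n1,n3
  Y(R13) = 0.0004367 S between n2,n3
  Y(R14) = 0.1761 S between n0,n3
  Y(R15) = 0.2398 S between n3,n0
  Y(R16) = 0.1704 S between n4,n1
  Iext: injects 0.0147 A into n4 (from n5)
Assemble and solve the 5×5 MNA system:
  V(n1)=0.008863  V(n2)=-0.009138  V(n3)=-0.0001215  V(n4)=0.02940  V(n5)=-0.009353

R_eq = 2.636 Ω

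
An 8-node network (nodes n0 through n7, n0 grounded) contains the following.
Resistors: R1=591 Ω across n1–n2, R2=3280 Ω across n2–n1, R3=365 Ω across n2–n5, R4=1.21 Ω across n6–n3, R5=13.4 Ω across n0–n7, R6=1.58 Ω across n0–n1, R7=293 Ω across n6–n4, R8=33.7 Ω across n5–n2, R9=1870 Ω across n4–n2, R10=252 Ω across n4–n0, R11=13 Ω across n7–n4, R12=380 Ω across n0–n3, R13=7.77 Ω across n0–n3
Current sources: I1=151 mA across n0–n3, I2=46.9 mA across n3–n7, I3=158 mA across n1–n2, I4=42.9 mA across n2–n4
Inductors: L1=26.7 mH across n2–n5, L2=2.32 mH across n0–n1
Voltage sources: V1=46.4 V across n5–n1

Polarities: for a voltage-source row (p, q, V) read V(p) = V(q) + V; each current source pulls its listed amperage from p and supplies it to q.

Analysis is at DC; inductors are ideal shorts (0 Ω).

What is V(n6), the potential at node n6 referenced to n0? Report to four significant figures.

MNA unknowns: 7 node voltages V₁..V_7 plus 3 source currents (L1, L2, V1)
R1: Y=0.001692 on G[1,2]
R2: Y=0.0003049 on G[2,1]
R3: Y=0.002740 on G[2,5]
R4: Y=0.8264 on G[6,3]
R5: Y=0.07463 on G[0,7]
R6: Y=0.6329 on G[0,1]
R7: Y=0.003413 on G[6,4]
R8: Y=0.02967 on G[5,2]
R9: Y=0.0005348 on G[4,2]
I1: z[0]−=0.151, z[3]+=0.151
R10: Y=0.003968 on G[4,0]
R11: Y=0.07692 on G[7,4]
L1: row V2−V5=0, i_L1 at 2,5
R12: Y=0.002632 on G[0,3]
I2: z[3]−=0.0469, z[7]+=0.0469
L2: row V0−V1=0, i_L2 at 0,1
I3: z[1]−=0.158, z[2]+=0.158
R13: Y=0.1287 on G[0,3]
I4: z[2]−=0.0429, z[4]+=0.0429
V1: row V5−V1=46.4, i_V1 at 5,1
solve → V1=0.000, V2=46.40, V3=0.8246, V4=2.060, V5=46.40, V6=0.8297, V7=1.355
aux → i_L1=-0.001268, i_L2=0.06661, i_V1=-0.001268

0.8297 V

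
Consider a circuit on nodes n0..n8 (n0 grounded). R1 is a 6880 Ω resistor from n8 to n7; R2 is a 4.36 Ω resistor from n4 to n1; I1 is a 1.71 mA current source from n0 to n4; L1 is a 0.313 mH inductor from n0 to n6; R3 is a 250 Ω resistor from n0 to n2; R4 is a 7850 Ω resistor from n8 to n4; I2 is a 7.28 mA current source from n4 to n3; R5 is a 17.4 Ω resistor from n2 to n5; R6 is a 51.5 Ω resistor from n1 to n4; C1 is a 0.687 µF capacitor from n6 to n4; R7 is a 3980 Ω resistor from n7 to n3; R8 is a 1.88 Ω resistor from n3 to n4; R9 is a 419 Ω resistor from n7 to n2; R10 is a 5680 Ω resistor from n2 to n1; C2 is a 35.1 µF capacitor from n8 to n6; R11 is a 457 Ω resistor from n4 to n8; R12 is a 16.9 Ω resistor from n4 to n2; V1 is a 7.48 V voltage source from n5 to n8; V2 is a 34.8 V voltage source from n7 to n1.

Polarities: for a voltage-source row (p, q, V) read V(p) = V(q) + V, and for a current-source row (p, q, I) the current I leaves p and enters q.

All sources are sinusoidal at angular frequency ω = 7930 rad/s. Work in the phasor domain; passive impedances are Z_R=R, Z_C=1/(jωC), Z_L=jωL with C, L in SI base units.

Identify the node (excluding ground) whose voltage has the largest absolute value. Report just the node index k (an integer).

Apply KCL at each of the 8 non-ground nodes and solve the resulting linear system.
Node n1: branches {R2, R6, R10, V2} → V_1 = 4.569-0.7665j
Node n2: branches {R3, R5, R9, R10, R12} → V_2 = 6.586-0.3670j
Node n3: branches {I2, R7, R8} → V_3 = 4.970-0.7711j
Node n4: branches {R2, I1, R4, I2, R6, C1, R8, R11, R12} → V_4 = 4.940-0.7711j
Node n5: branches {R5, V1} → V_5 = 7.385+0.04125j
Node n6: branches {L1, C1, C2} → V_6 = -0.003644-0.06115j
Node n7: branches {R1, R7, R9, V2} → V_7 = 39.37-0.7665j
Node n8: branches {R1, R4, C2, R11, V1} → V_8 = -0.09512+0.04125j
Source currents: i(V1)=-0.04590-0.02346j, i(V2)=-0.09262+0.001070j

7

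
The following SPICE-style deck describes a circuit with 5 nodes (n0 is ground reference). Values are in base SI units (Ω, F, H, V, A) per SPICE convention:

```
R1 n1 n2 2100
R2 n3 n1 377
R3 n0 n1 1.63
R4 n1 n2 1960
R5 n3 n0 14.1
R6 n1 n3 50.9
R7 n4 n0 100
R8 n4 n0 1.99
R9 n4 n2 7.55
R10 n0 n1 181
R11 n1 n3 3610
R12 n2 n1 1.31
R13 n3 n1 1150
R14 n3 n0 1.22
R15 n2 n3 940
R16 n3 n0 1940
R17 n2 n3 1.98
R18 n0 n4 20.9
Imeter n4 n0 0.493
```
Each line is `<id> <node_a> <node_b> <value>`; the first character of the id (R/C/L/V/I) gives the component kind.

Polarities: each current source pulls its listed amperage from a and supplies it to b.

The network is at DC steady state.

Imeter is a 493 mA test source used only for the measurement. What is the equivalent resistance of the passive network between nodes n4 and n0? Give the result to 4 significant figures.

MNA unknowns: 4 node voltages V₁..V_4
R1: Y=0.0004762 on G[1,2]
R2: Y=0.002653 on G[3,1]
R3: Y=0.6135 on G[0,1]
R4: Y=0.0005102 on G[1,2]
R5: Y=0.07092 on G[3,0]
R6: Y=0.01965 on G[1,3]
R7: Y=0.01000 on G[4,0]
R8: Y=0.5025 on G[4,0]
R9: Y=0.1325 on G[4,2]
R10: Y=0.005525 on G[0,1]
R11: Y=0.0002770 on G[1,3]
R12: Y=0.7634 on G[2,1]
R13: Y=0.0008696 on G[3,1]
R14: Y=0.8197 on G[3,0]
R15: Y=0.001064 on G[2,3]
R16: Y=0.0005155 on G[3,0]
R17: Y=0.5051 on G[2,3]
R18: Y=0.04785 on G[0,4]
Imeter: z[4]−=0.493, z[0]+=0.493
solve → V1=-0.06701, V2=-0.1220, V3=-0.04456, V4=-0.7349

R_eq = 1.491 Ω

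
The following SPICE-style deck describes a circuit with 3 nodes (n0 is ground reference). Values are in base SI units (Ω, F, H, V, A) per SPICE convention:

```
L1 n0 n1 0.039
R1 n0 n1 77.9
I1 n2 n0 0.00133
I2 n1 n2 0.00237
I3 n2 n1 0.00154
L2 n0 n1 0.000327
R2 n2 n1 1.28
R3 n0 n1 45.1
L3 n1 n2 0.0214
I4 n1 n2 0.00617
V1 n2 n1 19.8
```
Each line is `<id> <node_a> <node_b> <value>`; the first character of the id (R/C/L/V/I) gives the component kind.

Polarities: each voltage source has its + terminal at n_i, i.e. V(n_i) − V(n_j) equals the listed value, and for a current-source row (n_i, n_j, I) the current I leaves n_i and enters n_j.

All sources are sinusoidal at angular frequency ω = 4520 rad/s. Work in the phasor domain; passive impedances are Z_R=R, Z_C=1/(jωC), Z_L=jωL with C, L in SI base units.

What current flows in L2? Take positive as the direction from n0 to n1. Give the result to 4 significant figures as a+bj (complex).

0.001315-6.750e-05j A

MNA unknowns: 2 node voltages V₁..V_2 plus 1 source current (V1)
L1: Y=0.000-0.005673j on G[0,1]
R1: Y=0.01284+0.000j on G[0,1]
I1: z[2]−=0.00133, z[0]+=0.00133
I2: z[1]−=0.00237, z[2]+=0.00237
I3: z[2]−=0.00154, z[1]+=0.00154
L2: Y=0.000-0.6766j on G[0,1]
R2: Y=0.7812+0.000j on G[2,1]
R3: Y=0.02217+0.000j on G[0,1]
L3: Y=0.000-0.01034j on G[1,2]
I4: z[1]−=0.00617, z[2]+=0.00617
V1: row V2−V1=19.8, i_V1 at 2,1
solve → V1=-9.977e-05-0.001944j, V2=19.80-0.001944j
aux → i_V1=-15.46+0.2047j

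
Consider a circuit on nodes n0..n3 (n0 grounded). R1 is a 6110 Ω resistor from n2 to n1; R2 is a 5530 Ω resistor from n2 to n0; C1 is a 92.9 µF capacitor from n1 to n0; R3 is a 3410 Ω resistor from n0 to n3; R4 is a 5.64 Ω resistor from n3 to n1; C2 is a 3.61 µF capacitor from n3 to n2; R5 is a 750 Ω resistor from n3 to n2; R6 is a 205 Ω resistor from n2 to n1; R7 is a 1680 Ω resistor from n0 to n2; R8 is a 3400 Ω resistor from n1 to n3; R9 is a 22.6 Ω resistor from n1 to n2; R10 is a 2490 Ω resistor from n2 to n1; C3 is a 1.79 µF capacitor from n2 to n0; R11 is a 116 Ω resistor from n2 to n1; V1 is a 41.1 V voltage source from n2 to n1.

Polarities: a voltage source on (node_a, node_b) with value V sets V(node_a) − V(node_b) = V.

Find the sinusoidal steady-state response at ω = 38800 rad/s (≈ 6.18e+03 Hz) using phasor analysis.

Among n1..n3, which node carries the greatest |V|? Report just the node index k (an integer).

MNA unknowns: 3 node voltages V₁..V_3 plus 1 source current (V1)
R1: Y=0.0001637+0.000j on G[2,1]
R2: Y=0.0001808+0.000j on G[2,0]
C1: Y=0.000+3.605j on G[1,0]
R3: Y=0.0002933+0.000j on G[0,3]
R4: Y=0.1773+0.000j on G[3,1]
C2: Y=0.000+0.1401j on G[3,2]
R5: Y=0.001333+0.000j on G[3,2]
R6: Y=0.004878+0.000j on G[2,1]
R7: Y=0.0005952+0.000j on G[0,2]
R8: Y=0.0002941+0.000j on G[1,3]
R9: Y=0.04425+0.000j on G[1,2]
R10: Y=0.0004016+0.000j on G[2,1]
C3: Y=0.000+0.06945j on G[2,0]
R11: Y=0.008621+0.000j on G[2,1]
V1: row V2−V1=41.1, i_V1 at 2,1
solve → V1=-0.7785+0.009714j, V2=40.32+0.009714j, V3=15.00+19.80j
aux → i_V1=-5.233-6.321j

2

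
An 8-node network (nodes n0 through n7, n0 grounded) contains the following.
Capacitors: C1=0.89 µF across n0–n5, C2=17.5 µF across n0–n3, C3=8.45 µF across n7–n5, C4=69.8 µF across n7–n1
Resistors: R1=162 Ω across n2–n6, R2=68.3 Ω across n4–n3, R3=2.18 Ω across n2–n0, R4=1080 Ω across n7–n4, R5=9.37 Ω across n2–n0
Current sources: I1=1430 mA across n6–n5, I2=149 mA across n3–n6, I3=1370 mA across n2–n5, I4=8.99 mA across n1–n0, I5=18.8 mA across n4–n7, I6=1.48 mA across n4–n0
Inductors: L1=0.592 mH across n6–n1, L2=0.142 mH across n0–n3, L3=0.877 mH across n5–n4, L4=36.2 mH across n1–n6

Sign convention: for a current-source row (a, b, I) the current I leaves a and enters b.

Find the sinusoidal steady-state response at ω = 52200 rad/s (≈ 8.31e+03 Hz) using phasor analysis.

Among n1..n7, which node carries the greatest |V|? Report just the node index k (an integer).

Element admittances at ω=52200 rad/s:
  Y(C1) = 0.000+0.04646j S between n0,n5
  Y(R1) = 0.006173+0.000j S between n2,n6
  I1: injects 1.43 A into n5 (from n6)
  Y(C2) = 0.000+0.9135j S between n0,n3
  I2: injects 0.149 A into n6 (from n3)
  Y(L1) = 0.000-0.03236j S between n6,n1
  Y(L2) = 0.000-0.1349j S between n0,n3
  Y(R2) = 0.01464+0.000j S between n4,n3
  Y(R3) = 0.4587+0.000j S between n2,n0
  I3: injects 1.37 A into n5 (from n2)
  Y(R4) = 0.0009259+0.000j S between n7,n4
  Y(L3) = 0.000-0.02184j S between n5,n4
  Y(L4) = 0.000-0.0005292j S between n1,n6
  Y(C3) = 0.000+0.4411j S between n7,n5
  I4: injects 0.00899 A into n0 (from n1)
  Y(R5) = 0.1067+0.000j S between n2,n0
  Y(C4) = 0.000+3.644j S between n7,n1
  I5: injects 0.0188 A into n7 (from n4)
  I6: injects 0.00148 A into n0 (from n4)
Assemble and solve the 7×7 MNA system:
  V(n1)=19.88-28.24j  V(n2)=-2.320-0.7447j  V(n3)=-0.5818+0.2183j  V(n4)=-2.013-30.72j  V(n5)=18.81-31.67j  V(n6)=7.077-68.96j  V(n7)=19.76-28.61j

6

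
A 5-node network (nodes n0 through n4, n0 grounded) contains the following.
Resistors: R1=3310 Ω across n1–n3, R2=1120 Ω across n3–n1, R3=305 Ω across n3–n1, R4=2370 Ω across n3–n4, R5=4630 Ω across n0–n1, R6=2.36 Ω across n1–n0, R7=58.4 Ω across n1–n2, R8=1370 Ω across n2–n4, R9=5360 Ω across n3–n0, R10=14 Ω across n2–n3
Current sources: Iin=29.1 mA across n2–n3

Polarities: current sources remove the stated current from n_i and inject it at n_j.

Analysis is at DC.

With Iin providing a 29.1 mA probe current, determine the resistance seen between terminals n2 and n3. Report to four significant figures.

MNA unknowns: 4 node voltages V₁..V_4
R1: Y=0.0003021 on G[1,3]
R2: Y=0.0008929 on G[3,1]
R3: Y=0.003279 on G[3,1]
R4: Y=0.0004219 on G[3,4]
R5: Y=0.0002160 on G[0,1]
R6: Y=0.4237 on G[1,0]
R7: Y=0.01712 on G[1,2]
R8: Y=0.0007299 on G[2,4]
R9: Y=0.0001866 on G[3,0]
R10: Y=0.07143 on G[2,3]
Iin: z[2]−=0.0291, z[3]+=0.0291
solve → V1=-0.0001335, V2=-0.08274, V3=0.3034, V4=0.05871

R_eq = 13.27 Ω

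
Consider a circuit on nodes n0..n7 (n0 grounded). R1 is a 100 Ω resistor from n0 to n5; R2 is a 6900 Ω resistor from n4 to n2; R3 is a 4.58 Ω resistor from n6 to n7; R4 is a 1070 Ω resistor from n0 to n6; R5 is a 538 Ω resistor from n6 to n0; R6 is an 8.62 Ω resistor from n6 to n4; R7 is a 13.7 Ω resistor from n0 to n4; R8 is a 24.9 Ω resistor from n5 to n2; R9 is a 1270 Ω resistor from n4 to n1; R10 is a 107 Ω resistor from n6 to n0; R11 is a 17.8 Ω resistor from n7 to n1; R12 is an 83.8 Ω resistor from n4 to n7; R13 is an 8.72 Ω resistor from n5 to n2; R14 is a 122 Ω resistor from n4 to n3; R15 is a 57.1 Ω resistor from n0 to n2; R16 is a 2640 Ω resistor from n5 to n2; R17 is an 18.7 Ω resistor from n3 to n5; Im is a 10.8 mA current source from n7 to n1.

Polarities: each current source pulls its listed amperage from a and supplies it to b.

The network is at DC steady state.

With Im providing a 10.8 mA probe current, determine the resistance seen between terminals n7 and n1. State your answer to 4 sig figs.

R_eq = 17.56 Ω

Element admittances at DC:
  Y(R1) = 0.01000 S between n0,n5
  Y(R2) = 0.0001449 S between n4,n2
  Y(R3) = 0.2183 S between n6,n7
  Y(R4) = 0.0009346 S between n0,n6
  Y(R5) = 0.001859 S between n6,n0
  Y(R6) = 0.1160 S between n6,n4
  Y(R7) = 0.07299 S between n0,n4
  Y(R8) = 0.04016 S between n5,n2
  Y(R9) = 0.0007874 S between n4,n1
  Y(R10) = 0.009346 S between n6,n0
  Y(R11) = 0.05618 S between n7,n1
  Y(R12) = 0.01193 S between n4,n7
  Y(R13) = 0.1147 S between n5,n2
  Y(R14) = 0.008197 S between n4,n3
  Y(R15) = 0.01751 S between n0,n2
  Y(R16) = 0.0003788 S between n5,n2
  Y(R17) = 0.05348 S between n3,n5
  Im: injects 0.0108 A into n1 (from n7)
Assemble and solve the 7×7 MNA system:
  V(n1)=0.1881  V(n2)=2.695e-05  V(n3)=4.401e-05  V(n4)=0.0001361  V(n5)=2.989e-05  V(n6)=-0.0008821  V(n7)=-0.001472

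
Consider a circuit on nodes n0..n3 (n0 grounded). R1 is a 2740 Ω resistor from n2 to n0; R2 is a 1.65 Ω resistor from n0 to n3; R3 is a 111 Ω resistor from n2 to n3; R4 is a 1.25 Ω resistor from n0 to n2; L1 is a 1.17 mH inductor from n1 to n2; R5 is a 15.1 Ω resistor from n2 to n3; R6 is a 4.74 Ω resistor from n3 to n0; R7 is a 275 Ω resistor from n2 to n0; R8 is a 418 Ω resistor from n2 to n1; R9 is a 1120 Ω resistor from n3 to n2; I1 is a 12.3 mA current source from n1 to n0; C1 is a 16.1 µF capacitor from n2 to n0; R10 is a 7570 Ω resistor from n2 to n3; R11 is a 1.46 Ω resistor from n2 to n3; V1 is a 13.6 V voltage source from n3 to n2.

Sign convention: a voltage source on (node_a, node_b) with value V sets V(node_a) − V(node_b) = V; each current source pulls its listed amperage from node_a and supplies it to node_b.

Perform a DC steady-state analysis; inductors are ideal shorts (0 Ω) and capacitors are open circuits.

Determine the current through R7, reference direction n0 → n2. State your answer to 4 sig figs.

Apply KCL at each of the 3 non-ground nodes and solve the resulting linear system.
Node n1: branches {L1, R8, I1} → V_1 = -6.862
Node n2: branches {R1, R3, R4, L1, R5, R7, R8, R9, C1, R10, R11, V1} → V_2 = -6.862
Node n3: branches {R2, R3, R5, R6, R9, R10, R11, V1} → V_3 = 6.738
Source currents: i(L1)=-0.01230, i(V1)=-15.86

0.02495 A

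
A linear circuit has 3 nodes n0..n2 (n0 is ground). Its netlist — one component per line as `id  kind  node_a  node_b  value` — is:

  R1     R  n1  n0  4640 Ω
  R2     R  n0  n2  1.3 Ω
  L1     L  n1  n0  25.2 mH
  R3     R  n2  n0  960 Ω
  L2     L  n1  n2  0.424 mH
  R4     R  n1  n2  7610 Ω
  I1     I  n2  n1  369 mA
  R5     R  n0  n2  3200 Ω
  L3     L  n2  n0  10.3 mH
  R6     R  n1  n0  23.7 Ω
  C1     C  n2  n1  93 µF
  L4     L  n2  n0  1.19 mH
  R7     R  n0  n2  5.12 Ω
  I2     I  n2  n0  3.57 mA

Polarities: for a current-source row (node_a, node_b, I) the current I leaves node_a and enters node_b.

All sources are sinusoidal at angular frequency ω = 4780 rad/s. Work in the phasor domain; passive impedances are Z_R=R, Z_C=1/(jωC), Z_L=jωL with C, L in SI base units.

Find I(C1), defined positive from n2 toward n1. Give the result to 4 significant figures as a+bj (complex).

MNA unknowns: 2 node voltages V₁..V_2
R1: Y=0.0002155+0.000j on G[1,0]
R2: Y=0.7692+0.000j on G[0,2]
L1: Y=0.000-0.008302j on G[1,0]
R3: Y=0.001042+0.000j on G[2,0]
L2: Y=0.000-0.4934j on G[1,2]
R4: Y=0.0001314+0.000j on G[1,2]
I1: z[2]−=0.369, z[1]+=0.369
R5: Y=0.0003125+0.000j on G[0,2]
L3: Y=0.000-0.02031j on G[2,0]
R6: Y=0.04219+0.000j on G[1,0]
C1: Y=0.000+0.4445j on G[2,1]
L4: Y=0.000-0.1758j on G[2,0]
R7: Y=0.1953+0.000j on G[0,2]
I2: z[2]−=0.00357, z[0]+=0.00357
solve → V1=2.945+4.108j, V2=-0.1314-0.1817j

1.907-1.367j A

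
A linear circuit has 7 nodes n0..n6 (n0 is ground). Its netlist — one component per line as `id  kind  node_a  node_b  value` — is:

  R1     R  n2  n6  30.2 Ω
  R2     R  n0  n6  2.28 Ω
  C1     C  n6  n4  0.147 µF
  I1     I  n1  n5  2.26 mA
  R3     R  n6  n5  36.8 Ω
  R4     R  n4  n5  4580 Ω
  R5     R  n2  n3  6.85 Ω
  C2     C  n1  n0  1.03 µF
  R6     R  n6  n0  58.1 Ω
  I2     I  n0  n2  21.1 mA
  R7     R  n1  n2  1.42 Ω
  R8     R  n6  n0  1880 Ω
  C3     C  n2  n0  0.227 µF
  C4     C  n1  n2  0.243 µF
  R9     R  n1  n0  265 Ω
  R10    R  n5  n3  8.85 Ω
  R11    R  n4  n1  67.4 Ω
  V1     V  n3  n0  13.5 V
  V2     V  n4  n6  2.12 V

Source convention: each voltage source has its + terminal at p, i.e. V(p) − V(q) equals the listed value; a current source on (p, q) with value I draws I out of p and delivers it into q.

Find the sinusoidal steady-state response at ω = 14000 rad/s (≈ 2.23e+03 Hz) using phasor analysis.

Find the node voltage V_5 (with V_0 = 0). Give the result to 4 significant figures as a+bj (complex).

Apply KCL at each of the 6 non-ground nodes and solve the resulting linear system.
Node n1: branches {I1, C2, R7, C4, R9, R11} → V_1 = 10.28-1.105j
Node n2: branches {R1, R5, I2, R7, C3, C4} → V_2 = 10.50-0.9230j
Node n3: branches {R5, R10, V1} → V_3 = 13.50+0.000j
Node n4: branches {C1, R4, R11, V2} → V_4 = 3.576-0.08921j
Node n5: branches {I1, R3, R4, R10} → V_5 = 11.17-0.01741j
Node n6: branches {R1, R2, C1, R3, R6, R8, V2} → V_6 = 1.456-0.08921j
Source currents: i(V1)=-0.7011-0.1367j, i(V2)=0.1011-0.01942j

11.17-0.01741j V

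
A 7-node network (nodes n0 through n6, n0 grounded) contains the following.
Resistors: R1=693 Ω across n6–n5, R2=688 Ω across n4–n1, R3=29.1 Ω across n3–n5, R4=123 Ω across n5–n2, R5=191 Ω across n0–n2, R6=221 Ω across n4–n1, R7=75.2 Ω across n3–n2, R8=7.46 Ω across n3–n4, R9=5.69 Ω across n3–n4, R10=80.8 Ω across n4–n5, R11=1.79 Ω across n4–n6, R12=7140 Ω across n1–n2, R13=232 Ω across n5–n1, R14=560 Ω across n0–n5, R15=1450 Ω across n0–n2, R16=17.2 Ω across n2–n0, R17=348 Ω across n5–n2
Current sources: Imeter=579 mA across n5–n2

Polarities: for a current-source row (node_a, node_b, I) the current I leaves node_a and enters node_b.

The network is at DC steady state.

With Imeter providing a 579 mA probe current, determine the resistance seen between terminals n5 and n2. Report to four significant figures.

Apply KCL at each of the 6 non-ground nodes and solve the resulting linear system.
Node n1: branches {R2, R6, R12, R13} → V_1 = -20.93
Node n2: branches {R4, R5, R7, R12, R15, R16, R17, Imeter} → V_2 = 0.6725
Node n3: branches {R3, R7, R8, R9} → V_3 = -18.88
Node n4: branches {R2, R6, R8, R9, R10, R11} → V_4 = -19.14
Node n5: branches {R1, R3, R4, R10, R13, R14, R17, Imeter} → V_5 = -24.13
Node n6: branches {R1, R11} → V_6 = -19.15

R_eq = 42.83 Ω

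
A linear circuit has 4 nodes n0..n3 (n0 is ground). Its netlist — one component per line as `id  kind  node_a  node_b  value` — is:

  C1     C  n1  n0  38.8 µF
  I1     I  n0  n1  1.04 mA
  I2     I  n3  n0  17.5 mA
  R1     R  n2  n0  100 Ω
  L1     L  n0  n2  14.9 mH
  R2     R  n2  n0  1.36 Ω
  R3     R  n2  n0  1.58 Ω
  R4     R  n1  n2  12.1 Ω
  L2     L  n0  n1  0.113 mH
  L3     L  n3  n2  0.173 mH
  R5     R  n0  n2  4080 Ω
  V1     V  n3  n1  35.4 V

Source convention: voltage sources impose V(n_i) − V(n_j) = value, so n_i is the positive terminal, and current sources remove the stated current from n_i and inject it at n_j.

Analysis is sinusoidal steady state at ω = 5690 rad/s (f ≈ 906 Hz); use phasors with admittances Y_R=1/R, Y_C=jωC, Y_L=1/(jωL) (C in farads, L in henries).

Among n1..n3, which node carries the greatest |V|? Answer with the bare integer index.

3

Element admittances at ω=5690 rad/s:
  Y(C1) = 0.000+0.2208j S between n1,n0
  I1: injects 0.00104 A into n1 (from n0)
  I2: injects 0.0175 A into n0 (from n3)
  Y(R1) = 0.01000+0.000j S between n2,n0
  Y(L1) = 0.000-0.01180j S between n0,n2
  Y(R2) = 0.7353+0.000j S between n2,n0
  Y(R3) = 0.6329+0.000j S between n2,n0
  Y(R4) = 0.08264+0.000j S between n1,n2
  Y(L2) = 0.000-1.555j S between n0,n1
  Y(L3) = 0.000-1.016j S between n3,n2
  Y(R5) = 0.0002451+0.000j S between n0,n2
  V1: constraint V(n3)−V(n1) = 35.4
Assemble and solve the 4×4 MNA system:
  V(n1)=-12.98-4.798j  V(n2)=4.740-12.53j  V(n3)=22.42-4.798j
  i(V1)=-7.868+17.96j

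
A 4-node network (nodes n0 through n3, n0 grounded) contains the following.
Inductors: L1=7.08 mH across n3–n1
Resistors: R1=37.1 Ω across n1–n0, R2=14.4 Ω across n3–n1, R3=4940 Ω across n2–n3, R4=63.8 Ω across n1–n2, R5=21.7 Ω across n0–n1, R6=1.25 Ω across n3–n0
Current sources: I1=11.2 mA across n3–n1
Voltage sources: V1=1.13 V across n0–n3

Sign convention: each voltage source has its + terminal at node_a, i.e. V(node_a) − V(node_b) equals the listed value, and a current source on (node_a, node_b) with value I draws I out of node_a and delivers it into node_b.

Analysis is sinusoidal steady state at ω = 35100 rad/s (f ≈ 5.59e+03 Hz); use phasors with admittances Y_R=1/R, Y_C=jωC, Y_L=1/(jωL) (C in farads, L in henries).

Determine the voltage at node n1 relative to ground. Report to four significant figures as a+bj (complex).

MNA unknowns: 3 node voltages V₁..V_3 plus 1 source current (V1)
L1: Y=0.000-0.004024j on G[3,1]
R1: Y=0.02695+0.000j on G[1,0]
R2: Y=0.06944+0.000j on G[3,1]
I1: z[3]−=0.0112, z[1]+=0.0112
R3: Y=0.0002024+0.000j on G[2,3]
R4: Y=0.01567+0.000j on G[1,2]
R5: Y=0.04608+0.000j on G[0,1]
R6: Y=0.8000+0.000j on G[3,0]
V1: row V0−V3=1.13, i_V1 at 0,3
solve → V1=-0.4736+0.01851j, V2=-0.4820+0.01828j, V3=-1.130+0.000j
aux → i_V1=-0.9386+0.001352j

-0.4736+0.01851j V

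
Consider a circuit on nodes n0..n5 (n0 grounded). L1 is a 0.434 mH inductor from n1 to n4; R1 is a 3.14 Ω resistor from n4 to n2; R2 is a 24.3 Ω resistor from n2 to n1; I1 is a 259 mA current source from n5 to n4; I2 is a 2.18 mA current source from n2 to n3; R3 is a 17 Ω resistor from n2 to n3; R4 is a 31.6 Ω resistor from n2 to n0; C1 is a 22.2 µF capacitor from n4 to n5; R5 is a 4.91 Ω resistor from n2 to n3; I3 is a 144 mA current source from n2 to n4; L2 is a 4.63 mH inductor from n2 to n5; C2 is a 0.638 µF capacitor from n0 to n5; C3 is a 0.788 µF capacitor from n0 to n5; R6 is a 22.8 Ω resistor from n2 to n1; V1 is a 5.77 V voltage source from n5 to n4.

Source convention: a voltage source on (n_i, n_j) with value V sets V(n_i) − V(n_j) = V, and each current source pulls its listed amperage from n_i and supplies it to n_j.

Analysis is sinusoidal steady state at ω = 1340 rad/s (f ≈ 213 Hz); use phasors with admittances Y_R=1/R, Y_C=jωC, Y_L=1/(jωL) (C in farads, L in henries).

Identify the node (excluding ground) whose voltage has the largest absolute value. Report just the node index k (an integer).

5

MNA unknowns: 5 node voltages V₁..V_5 plus 1 source current (V1)
L1: Y=0.000-1.720j on G[1,4]
R1: Y=0.3185+0.000j on G[4,2]
R2: Y=0.04115+0.000j on G[2,1]
I1: z[5]−=0.259, z[4]+=0.259
I2: z[2]−=0.00218, z[3]+=0.00218
R3: Y=0.05882+0.000j on G[2,3]
R4: Y=0.03165+0.000j on G[2,0]
C1: Y=0.000+0.02975j on G[4,5]
R5: Y=0.2037+0.000j on G[2,3]
I3: z[2]−=0.144, z[4]+=0.144
L2: Y=0.000-0.1612j on G[2,5]
C2: Y=0.000+0.0008549j on G[0,5]
C3: Y=0.000+0.001056j on G[0,5]
R6: Y=0.04386+0.000j on G[2,1]
V1: row V5−V4=5.77, i_V1 at 5,4
solve → V1=-0.2780+1.774j, V2=0.1060-0.3254j, V3=0.1143-0.3254j, V4=-0.3818+1.755j, V5=5.388+1.755j
aux → i_V1=-0.5910+0.6694j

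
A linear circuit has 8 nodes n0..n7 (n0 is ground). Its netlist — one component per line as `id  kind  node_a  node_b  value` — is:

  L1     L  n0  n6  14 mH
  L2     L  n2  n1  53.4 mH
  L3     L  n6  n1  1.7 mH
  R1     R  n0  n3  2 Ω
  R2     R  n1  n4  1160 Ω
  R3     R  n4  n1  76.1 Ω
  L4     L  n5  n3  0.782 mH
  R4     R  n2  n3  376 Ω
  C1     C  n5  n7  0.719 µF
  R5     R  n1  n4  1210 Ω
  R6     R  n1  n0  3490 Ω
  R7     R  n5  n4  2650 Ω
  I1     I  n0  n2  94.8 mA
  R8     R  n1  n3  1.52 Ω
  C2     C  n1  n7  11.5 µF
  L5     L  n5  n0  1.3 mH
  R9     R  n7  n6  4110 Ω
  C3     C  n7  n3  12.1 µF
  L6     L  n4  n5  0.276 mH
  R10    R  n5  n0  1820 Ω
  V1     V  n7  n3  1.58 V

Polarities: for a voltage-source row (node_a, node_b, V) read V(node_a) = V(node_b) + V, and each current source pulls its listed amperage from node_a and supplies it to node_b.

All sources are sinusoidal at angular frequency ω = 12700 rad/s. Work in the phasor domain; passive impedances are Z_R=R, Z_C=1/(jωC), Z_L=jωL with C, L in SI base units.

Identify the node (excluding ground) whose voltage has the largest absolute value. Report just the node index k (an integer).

2

Element admittances at ω=12700 rad/s:
  Y(L1) = 0.000-0.005624j S between n0,n6
  Y(L2) = 0.000-0.001475j S between n2,n1
  Y(L3) = 0.000-0.04632j S between n6,n1
  Y(R1) = 0.5000+0.000j S between n0,n3
  Y(R2) = 0.0008621+0.000j S between n1,n4
  Y(R3) = 0.01314+0.000j S between n4,n1
  Y(L4) = 0.000-0.1007j S between n5,n3
  Y(R4) = 0.002660+0.000j S between n2,n3
  Y(C1) = 0.000+0.009131j S between n5,n7
  Y(R5) = 0.0008264+0.000j S between n1,n4
  Y(R6) = 0.0002865+0.000j S between n1,n0
  Y(R7) = 0.0003774+0.000j S between n5,n4
  I1: injects 0.0948 A into n2 (from n0)
  Y(R8) = 0.6579+0.000j S between n1,n3
  Y(C2) = 0.000+0.1461j S between n1,n7
  Y(L5) = 0.000-0.06057j S between n5,n0
  Y(R9) = 0.0002433+0.000j S between n7,n6
  Y(C3) = 0.000+0.1537j S between n7,n3
  Y(L6) = 0.000-0.2853j S between n4,n5
  Y(R10) = 0.0005495+0.000j S between n5,n0
  V1: constraint V(n7)−V(n3) = 1.58
Assemble and solve the 8×8 MNA system:
  V(n1)=0.2678+0.2692j  V(n2)=27.58+15.14j  V(n3)=0.1832+0.001729j  V(n4)=-0.01816+0.04382j  V(n5)=-0.006467+0.02894j  V(n6)=0.2399+0.2472j  V(n7)=1.763+0.001729j
  i(V1)=-0.03969-0.4773j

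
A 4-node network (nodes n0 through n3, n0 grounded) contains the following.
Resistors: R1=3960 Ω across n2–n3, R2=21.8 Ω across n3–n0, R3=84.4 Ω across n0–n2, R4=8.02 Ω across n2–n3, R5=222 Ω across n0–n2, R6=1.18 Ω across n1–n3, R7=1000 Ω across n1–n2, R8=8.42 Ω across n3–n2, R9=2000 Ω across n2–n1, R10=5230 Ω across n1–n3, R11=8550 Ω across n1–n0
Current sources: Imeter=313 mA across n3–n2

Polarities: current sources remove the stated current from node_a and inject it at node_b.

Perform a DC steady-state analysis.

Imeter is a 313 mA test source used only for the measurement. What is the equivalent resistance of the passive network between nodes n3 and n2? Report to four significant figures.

R_eq = 3.887 Ω

MNA unknowns: 3 node voltages V₁..V_3
R1: Y=0.0002525 on G[2,3]
R2: Y=0.04587 on G[3,0]
R3: Y=0.01185 on G[0,2]
R4: Y=0.1247 on G[2,3]
R5: Y=0.004505 on G[0,2]
R6: Y=0.8475 on G[1,3]
R7: Y=0.001000 on G[1,2]
R8: Y=0.1188 on G[3,2]
R9: Y=0.0005000 on G[2,1]
R10: Y=0.0001912 on G[1,3]
R11: Y=0.0001170 on G[1,0]
Imeter: z[3]−=0.313, z[2]+=0.313
solve → V1=-0.3169, V2=0.8975, V3=-0.3191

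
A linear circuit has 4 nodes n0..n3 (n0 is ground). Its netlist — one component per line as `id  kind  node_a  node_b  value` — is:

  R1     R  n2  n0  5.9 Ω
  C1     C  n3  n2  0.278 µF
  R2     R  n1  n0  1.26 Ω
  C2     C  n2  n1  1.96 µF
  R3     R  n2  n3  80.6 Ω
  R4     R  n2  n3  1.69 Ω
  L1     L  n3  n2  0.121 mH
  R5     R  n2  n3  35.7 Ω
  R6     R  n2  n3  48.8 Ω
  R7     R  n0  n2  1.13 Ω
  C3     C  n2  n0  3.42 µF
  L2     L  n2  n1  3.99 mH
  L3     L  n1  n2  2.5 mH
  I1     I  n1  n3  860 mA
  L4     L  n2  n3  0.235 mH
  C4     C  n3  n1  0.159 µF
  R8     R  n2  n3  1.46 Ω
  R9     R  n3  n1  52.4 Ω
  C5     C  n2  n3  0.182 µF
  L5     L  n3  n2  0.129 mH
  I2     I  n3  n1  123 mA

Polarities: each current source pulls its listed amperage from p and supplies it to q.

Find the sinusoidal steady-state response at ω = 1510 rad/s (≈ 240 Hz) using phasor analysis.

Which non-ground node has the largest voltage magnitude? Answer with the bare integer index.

1

MNA unknowns: 3 node voltages V₁..V_3
R1: Y=0.1695+0.000j on G[2,0]
C1: Y=0.000+0.0004198j on G[3,2]
R2: Y=0.7937+0.000j on G[1,0]
C2: Y=0.000+0.002960j on G[2,1]
R3: Y=0.01241+0.000j on G[2,3]
R4: Y=0.5917+0.000j on G[2,3]
L1: Y=0.000-5.473j on G[3,2]
R5: Y=0.02801+0.000j on G[2,3]
R6: Y=0.02049+0.000j on G[2,3]
R7: Y=0.8850+0.000j on G[0,2]
C3: Y=0.000+0.005164j on G[2,0]
L2: Y=0.000-0.1660j on G[2,1]
L3: Y=0.000-0.2649j on G[1,2]
I1: z[1]−=0.86, z[3]+=0.86
L4: Y=0.000-2.818j on G[2,3]
C4: Y=0.000+0.0002401j on G[3,1]
R8: Y=0.6849+0.000j on G[2,3]
R9: Y=0.01908+0.000j on G[3,1]
C5: Y=0.000+0.0002748j on G[2,3]
L5: Y=0.000-5.134j on G[3,2]
I2: z[3]−=0.123, z[1]+=0.123
solve → V1=-0.4898-0.4436j, V2=0.3703+0.3321j, V3=0.3768+0.3851j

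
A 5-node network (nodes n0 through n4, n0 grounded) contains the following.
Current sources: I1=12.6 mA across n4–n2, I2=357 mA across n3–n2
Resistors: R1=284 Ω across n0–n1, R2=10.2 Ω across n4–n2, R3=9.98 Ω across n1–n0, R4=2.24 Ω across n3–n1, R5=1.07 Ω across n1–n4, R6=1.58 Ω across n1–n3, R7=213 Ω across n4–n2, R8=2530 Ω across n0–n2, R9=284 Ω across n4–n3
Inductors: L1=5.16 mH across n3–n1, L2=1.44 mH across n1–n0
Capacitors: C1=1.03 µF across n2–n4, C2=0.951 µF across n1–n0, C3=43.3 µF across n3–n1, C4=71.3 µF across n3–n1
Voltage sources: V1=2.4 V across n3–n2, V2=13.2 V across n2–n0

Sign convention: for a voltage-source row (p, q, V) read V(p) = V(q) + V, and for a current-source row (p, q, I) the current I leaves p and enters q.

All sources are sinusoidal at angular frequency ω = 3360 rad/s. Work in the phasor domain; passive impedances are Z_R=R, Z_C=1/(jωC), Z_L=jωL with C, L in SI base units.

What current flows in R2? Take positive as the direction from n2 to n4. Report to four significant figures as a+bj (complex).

Apply KCL at each of the 4 non-ground nodes and solve the resulting linear system.
Node n1: branches {R1, L1, R3, C2, R4, L2, R5, R6, C3, C4} → V_1 = 14.41+2.596j
Node n2: branches {I1, R2, C1, R7, R8, I2, V1, V2} → V_2 = 13.20+0.000j
Node n3: branches {L1, R4, R6, R9, C3, C4, I2, V1} → V_3 = 15.60+0.000j
Node n4: branches {I1, R2, C1, R5, R7, R9} → V_4 = 14.29+2.327j
Source currents: i(V1)=-2.496+2.420j, i(V2)=-2.028+2.663j

-0.1068-0.2281j A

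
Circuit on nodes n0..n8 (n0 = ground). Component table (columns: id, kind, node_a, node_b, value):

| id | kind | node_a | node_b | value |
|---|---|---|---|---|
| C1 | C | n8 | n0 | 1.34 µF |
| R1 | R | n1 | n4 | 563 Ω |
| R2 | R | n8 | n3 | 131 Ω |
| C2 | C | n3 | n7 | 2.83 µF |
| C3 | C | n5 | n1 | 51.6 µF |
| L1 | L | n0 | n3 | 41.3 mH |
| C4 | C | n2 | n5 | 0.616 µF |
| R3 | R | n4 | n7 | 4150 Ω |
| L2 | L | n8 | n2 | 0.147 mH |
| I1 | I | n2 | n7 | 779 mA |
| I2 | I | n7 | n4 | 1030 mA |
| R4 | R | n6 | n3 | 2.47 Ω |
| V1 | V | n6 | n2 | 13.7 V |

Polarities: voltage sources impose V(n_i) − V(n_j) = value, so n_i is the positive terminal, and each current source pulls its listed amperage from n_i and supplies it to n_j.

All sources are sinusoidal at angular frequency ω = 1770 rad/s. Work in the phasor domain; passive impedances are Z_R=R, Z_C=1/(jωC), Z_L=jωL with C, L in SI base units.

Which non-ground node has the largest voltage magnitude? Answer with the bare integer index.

MNA unknowns: 8 node voltages V₁..V_8 plus 1 source current (V1)
C1: Y=0.000+0.002372j on G[8,0]
R1: Y=0.001776+0.000j on G[1,4]
R2: Y=0.007634+0.000j on G[8,3]
C2: Y=0.000+0.005009j on G[3,7]
C3: Y=0.000+0.09133j on G[5,1]
L1: Y=0.000-0.01368j on G[0,3]
C4: Y=0.000+0.001090j on G[2,5]
R3: Y=0.0002410+0.000j on G[4,7]
L2: Y=0.000-3.843j on G[8,2]
I1: z[2]−=0.779, z[7]+=0.779
I2: z[7]−=1.03, z[4]+=1.03
R4: Y=0.4049+0.000j on G[6,3]
V1: row V6−V2=13.7, i_V1 at 6,2
solve → V1=146.0-805.0j, V2=-16.00+0.6284j, V3=-2.776+0.1136j, V4=634.7-706.7j, V5=144.1-795.5j, V6=-2.303+0.6284j, V7=-37.63+17.88j, V8=-16.01+0.6551j
aux → i_V1=-0.1916-0.2084j

4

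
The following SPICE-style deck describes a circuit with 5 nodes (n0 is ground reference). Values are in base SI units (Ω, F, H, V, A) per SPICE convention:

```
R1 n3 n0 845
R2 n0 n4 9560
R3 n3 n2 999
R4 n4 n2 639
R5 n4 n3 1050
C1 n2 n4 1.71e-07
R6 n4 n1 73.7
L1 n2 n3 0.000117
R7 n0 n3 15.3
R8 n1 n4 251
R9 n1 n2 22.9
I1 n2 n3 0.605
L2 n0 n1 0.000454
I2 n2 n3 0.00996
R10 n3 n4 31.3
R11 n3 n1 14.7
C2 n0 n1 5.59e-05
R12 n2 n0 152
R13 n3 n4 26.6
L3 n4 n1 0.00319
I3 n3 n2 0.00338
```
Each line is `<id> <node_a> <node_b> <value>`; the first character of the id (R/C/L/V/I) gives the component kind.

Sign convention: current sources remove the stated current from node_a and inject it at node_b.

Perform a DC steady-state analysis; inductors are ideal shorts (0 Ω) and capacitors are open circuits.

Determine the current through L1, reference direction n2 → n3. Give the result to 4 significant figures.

-0.6116 A

Element admittances at DC:
  Y(R1) = 0.001183 S between n3,n0
  Y(R2) = 0.0001046 S between n0,n4
  Y(R3) = 0.001001 S between n3,n2
  Y(R4) = 0.001565 S between n4,n2
  Y(R5) = 0.0009524 S between n4,n3
  Y(C1) = 0.000 S between n2,n4
  Y(R6) = 0.01357 S between n4,n1
  L1: short n2↔n3 (DC inductor)
  Y(R7) = 0.06536 S between n0,n3
  Y(R8) = 0.003984 S between n1,n4
  Y(R9) = 0.04367 S between n1,n2
  I1: injects 0.605 A into n3 (from n2)
  L2: short n0↔n1 (DC inductor)
  I2: injects 0.00996 A into n3 (from n2)
  Y(R10) = 0.03195 S between n3,n4
  Y(R11) = 0.06803 S between n3,n1
  Y(C2) = 0.000 S between n0,n1
  Y(R12) = 0.006579 S between n2,n0
  Y(R13) = 0.03759 S between n3,n4
  L3: short n4↔n1 (DC inductor)
  I3: injects 0.00338 A into n2 (from n3)
Assemble and solve the 7×7 MNA system:
  V(n1)=0.000  V(n2)=0.000  V(n3)=0.000  V(n4)=0.000
  i(L1)=-0.6116  i(L2)=0.000  i(L3)=0.000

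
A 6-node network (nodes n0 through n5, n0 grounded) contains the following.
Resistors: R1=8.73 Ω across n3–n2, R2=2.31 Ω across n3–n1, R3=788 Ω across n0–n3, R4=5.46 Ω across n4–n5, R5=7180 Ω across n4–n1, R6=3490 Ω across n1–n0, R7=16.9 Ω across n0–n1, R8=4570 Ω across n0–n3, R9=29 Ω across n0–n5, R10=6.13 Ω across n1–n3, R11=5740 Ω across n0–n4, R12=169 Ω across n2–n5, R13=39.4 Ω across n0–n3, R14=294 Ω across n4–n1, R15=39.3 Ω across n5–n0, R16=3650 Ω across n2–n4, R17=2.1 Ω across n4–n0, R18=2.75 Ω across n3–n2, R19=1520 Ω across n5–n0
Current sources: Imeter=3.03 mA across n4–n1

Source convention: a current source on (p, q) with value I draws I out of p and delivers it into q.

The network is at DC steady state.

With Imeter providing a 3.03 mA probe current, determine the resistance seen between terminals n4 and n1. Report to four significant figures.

R_eq = 12.21 Ω

Element admittances at DC:
  Y(R1) = 0.1145 S between n3,n2
  Y(R2) = 0.4329 S between n3,n1
  Y(R3) = 0.001269 S between n0,n3
  Y(R4) = 0.1832 S between n4,n5
  Y(R5) = 0.0001393 S between n4,n1
  Y(R6) = 0.0002865 S between n1,n0
  Y(R7) = 0.05917 S between n0,n1
  Y(R8) = 0.0002188 S between n0,n3
  Y(R9) = 0.03448 S between n0,n5
  Y(R10) = 0.1631 S between n1,n3
  Y(R11) = 0.0001742 S between n0,n4
  Y(R12) = 0.005917 S between n2,n5
  Y(R13) = 0.02538 S between n0,n3
  Y(R14) = 0.003401 S between n4,n1
  Y(R15) = 0.02545 S between n5,n0
  Y(R16) = 0.0002740 S between n2,n4
  Y(R17) = 0.4762 S between n4,n0
  Y(R18) = 0.3636 S between n3,n2
  Y(R19) = 0.0006579 S between n5,n0
  Imeter: injects 0.00303 A into n1 (from n4)
Assemble and solve the 5×5 MNA system:
  V(n1)=0.03175  V(n2)=0.02963  V(n3)=0.03006  V(n4)=-0.005257  V(n5)=-0.003154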